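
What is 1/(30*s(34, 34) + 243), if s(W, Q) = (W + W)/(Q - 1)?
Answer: 11/3353 ≈ 0.0032806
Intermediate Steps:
s(W, Q) = 2*W/(-1 + Q) (s(W, Q) = (2*W)/(-1 + Q) = 2*W/(-1 + Q))
1/(30*s(34, 34) + 243) = 1/(30*(2*34/(-1 + 34)) + 243) = 1/(30*(2*34/33) + 243) = 1/(30*(2*34*(1/33)) + 243) = 1/(30*(68/33) + 243) = 1/(680/11 + 243) = 1/(3353/11) = 11/3353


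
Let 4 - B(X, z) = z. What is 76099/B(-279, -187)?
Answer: 76099/191 ≈ 398.42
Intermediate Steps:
B(X, z) = 4 - z
76099/B(-279, -187) = 76099/(4 - 1*(-187)) = 76099/(4 + 187) = 76099/191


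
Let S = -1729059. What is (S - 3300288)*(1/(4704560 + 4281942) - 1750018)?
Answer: 79094228062098206145/8986502 ≈ 8.8014e+12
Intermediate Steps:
(S - 3300288)*(1/(4704560 + 4281942) - 1750018) = (-1729059 - 3300288)*(1/(4704560 + 4281942) - 1750018) = -5029347*(1/8986502 - 1750018) = -5029347*(-15726540257035/8986502) = 79094228062098206145/8986502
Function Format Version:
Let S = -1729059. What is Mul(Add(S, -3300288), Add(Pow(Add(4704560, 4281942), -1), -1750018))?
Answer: Rational(79094228062098206145, 8986502) ≈ 8.8014e+12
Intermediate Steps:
Mul(Add(S, -3300288), Add(Pow(Add(4704560, 4281942), -1), -1750018)) = Mul(Add(-1729059, -3300288), Add(Pow(Add(4704560, 4281942), -1), -1750018)) = Mul(-5029347, Add(Pow(8986502, -1), -1750018)) = Mul(-5029347, Add(Rational(1, 8986502), -1750018)) = Mul(-5029347, Rational(-15726540257035, 8986502)) = Rational(79094228062098206145, 8986502)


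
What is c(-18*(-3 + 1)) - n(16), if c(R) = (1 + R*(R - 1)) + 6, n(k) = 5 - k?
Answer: 1278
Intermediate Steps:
c(R) = 7 + R*(-1 + R) (c(R) = (1 + R*(-1 + R)) + 6 = 7 + R*(-1 + R))
c(-18*(-3 + 1)) - n(16) = (7 + (-18*(-3 + 1))² - (-3)*6*(-3 + 1)) - (5 - 1*16) = (7 + (-18*(-2))² - (-3)*6*(-2)) - (5 - 16) = (7 + (-3*(-12))² - (-3)*(-12)) - 1*(-11) = (7 + 36² - 1*36) + 11 = (7 + 1296 - 36) + 11 = 1267 + 11 = 1278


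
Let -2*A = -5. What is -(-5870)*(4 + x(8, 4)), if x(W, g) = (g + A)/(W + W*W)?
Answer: 1728715/72 ≈ 24010.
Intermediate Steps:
A = 5/2 (A = -½*(-5) = 5/2 ≈ 2.5000)
x(W, g) = (5/2 + g)/(W + W²) (x(W, g) = (g + 5/2)/(W + W*W) = (5/2 + g)/(W + W²))
-(-5870)*(4 + x(8, 4)) = -(-5870)*(4 + (5/2 + 4)/(8*(1 + 8))) = -(-5870)*(4 + (⅛)*(13/2)/9) = -(-5870)*(4 + (⅛)*(⅑)*(13/2)) = -(-5870)*(4 + 13/144) = -(-5870)*589/144 = -587*(-2945/72) = 1728715/72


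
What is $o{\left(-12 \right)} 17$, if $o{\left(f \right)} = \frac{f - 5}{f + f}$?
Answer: $\frac{289}{24} \approx 12.042$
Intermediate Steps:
$o{\left(f \right)} = \frac{-5 + f}{2 f}$
$o{\left(-12 \right)} 17 = \frac{-5 - 12}{2 \left(-12\right)} 17 = \frac{1}{2} \left(- \frac{1}{12}\right) \left(-17\right) 17 = \frac{17}{24} \cdot 17 = \frac{289}{24}$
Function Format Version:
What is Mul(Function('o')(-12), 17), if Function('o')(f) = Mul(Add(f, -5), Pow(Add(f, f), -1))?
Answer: Rational(289, 24) ≈ 12.042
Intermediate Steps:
Function('o')(f) = Mul(Rational(1, 2), Pow(f, -1), Add(-5, f)) (Function('o')(f) = Mul(Add(-5, f), Pow(Mul(2, f), -1)) = Mul(Add(-5, f), Mul(Rational(1, 2), Pow(f, -1))) = Mul(Rational(1, 2), Pow(f, -1), Add(-5, f)))
Mul(Function('o')(-12), 17) = Mul(Mul(Rational(1, 2), Pow(-12, -1), Add(-5, -12)), 17) = Mul(Mul(Rational(1, 2), Rational(-1, 12), -17), 17) = Mul(Rational(17, 24), 17) = Rational(289, 24)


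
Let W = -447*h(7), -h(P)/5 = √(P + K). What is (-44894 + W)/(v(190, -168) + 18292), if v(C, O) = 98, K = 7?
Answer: -22447/9195 + 149*√14/1226 ≈ -1.9865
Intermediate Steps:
h(P) = -5*√(7 + P) (h(P) = -5*√(P + 7) = -5*√(7 + P))
W = 2235*√14 (W = -(-2235)*√(7 + 7) = -(-2235)*√14 = 2235*√14 ≈ 8362.6)
(-44894 + W)/(v(190, -168) + 18292) = (-44894 + 2235*√14)/(98 + 18292) = (-44894 + 2235*√14)/18390 = (-44894 + 2235*√14)*(1/18390) = -22447/9195 + 149*√14/1226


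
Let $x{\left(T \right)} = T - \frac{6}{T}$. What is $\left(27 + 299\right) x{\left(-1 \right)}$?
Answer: $1630$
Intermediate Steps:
$x{\left(T \right)} = T - \frac{6}{T}$
$\left(27 + 299\right) x{\left(-1 \right)} = \left(27 + 299\right) \left(-1 - \frac{6}{-1}\right) = 326 \left(-1 - -6\right) = 326 \left(-1 + 6\right) = 326 \cdot 5 = 1630$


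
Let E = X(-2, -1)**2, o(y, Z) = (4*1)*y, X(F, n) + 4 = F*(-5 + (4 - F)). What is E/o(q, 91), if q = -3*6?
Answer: -1/2 ≈ -0.50000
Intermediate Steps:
X(F, n) = -4 + F*(-1 - F) (X(F, n) = -4 + F*(-5 + (4 - F)) = -4 + F*(-1 - F))
q = -18
o(y, Z) = 4*y
E = 36 (E = (-4 - 1*(-2) - 1*(-2)**2)**2 = (-4 + 2 - 1*4)**2 = (-4 + 2 - 4)**2 = (-6)**2 = 36)
E/o(q, 91) = 36/((4*(-18))) = 36/(-72) = 36*(-1/72) = -1/2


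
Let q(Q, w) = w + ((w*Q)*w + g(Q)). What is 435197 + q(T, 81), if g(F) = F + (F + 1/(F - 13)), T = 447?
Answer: 1462119527/434 ≈ 3.3689e+6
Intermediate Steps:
g(F) = 1/(-13 + F) + 2*F (g(F) = F + (F + 1/(-13 + F)) = 1/(-13 + F) + 2*F)
q(Q, w) = w + Q*w**2 + (1 - 26*Q + 2*Q**2)/(-13 + Q) (q(Q, w) = w + ((w*Q)*w + (1 - 26*Q + 2*Q**2)/(-13 + Q)) = w + ((Q*w)*w + (1 - 26*Q + 2*Q**2)/(-13 + Q)) = w + (Q*w**2 + (1 - 26*Q + 2*Q**2)/(-13 + Q)) = w + Q*w**2 + (1 - 26*Q + 2*Q**2)/(-13 + Q))
435197 + q(T, 81) = 435197 + (1 - 26*447 + 2*447**2 + 81*(1 + 447*81)*(-13 + 447))/(-13 + 447) = 435197 + (1 - 11622 + 2*199809 + 81*(1 + 36207)*434)/434 = 435197 + (1 - 11622 + 399618 + 81*36208*434)/434 = 435197 + (1 - 11622 + 399618 + 1272856032)/434 = 435197 + (1/434)*1273244029 = 435197 + 1273244029/434 = 1462119527/434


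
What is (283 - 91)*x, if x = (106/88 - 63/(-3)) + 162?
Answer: 389040/11 ≈ 35367.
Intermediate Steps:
x = 8105/44 (x = (106*(1/88) - 63*(-⅓)) + 162 = (53/44 + 21) + 162 = 977/44 + 162 = 8105/44 ≈ 184.20)
(283 - 91)*x = (283 - 91)*(8105/44) = 192*(8105/44) = 389040/11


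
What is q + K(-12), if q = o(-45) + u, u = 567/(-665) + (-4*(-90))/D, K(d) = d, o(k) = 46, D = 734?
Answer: 1172783/34865 ≈ 33.638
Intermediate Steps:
u = -12627/34865 (u = 567/(-665) - 4*(-90)/734 = 567*(-1/665) + 360*(1/734) = -81/95 + 180/367 = -12627/34865 ≈ -0.36217)
q = 1591163/34865 (q = 46 - 12627/34865 = 1591163/34865 ≈ 45.638)
q + K(-12) = 1591163/34865 - 12 = 1172783/34865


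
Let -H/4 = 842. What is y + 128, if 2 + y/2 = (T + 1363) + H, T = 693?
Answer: -2500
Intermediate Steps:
H = -3368 (H = -4*842 = -3368)
y = -2628 (y = -4 + 2*((693 + 1363) - 3368) = -4 + 2*(2056 - 3368) = -4 + 2*(-1312) = -4 - 2624 = -2628)
y + 128 = -2628 + 128 = -2500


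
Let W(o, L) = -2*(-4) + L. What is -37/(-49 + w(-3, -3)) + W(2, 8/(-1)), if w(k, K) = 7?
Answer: 37/42 ≈ 0.88095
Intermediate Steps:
W(o, L) = 8 + L
-37/(-49 + w(-3, -3)) + W(2, 8/(-1)) = -37/(-49 + 7) + (8 + 8/(-1)) = -37/(-42) + (8 + 8*(-1)) = -37*(-1/42) + (8 - 8) = 37/42 + 0 = 37/42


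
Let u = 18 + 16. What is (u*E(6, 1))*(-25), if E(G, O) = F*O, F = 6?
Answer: -5100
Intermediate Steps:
E(G, O) = 6*O
u = 34
(u*E(6, 1))*(-25) = (34*(6*1))*(-25) = (34*6)*(-25) = 204*(-25) = -5100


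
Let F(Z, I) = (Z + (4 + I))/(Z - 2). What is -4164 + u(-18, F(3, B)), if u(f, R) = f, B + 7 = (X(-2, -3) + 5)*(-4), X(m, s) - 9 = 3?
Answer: -4182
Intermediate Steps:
X(m, s) = 12 (X(m, s) = 9 + 3 = 12)
B = -75 (B = -7 + (12 + 5)*(-4) = -7 + 17*(-4) = -7 - 68 = -75)
F(Z, I) = (4 + I + Z)/(-2 + Z)
-4164 + u(-18, F(3, B)) = -4164 - 18 = -4182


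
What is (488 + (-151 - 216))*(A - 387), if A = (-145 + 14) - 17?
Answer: -64735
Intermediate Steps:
A = -148 (A = -131 - 17 = -148)
(488 + (-151 - 216))*(A - 387) = (488 + (-151 - 216))*(-148 - 387) = (488 - 367)*(-535) = 121*(-535) = -64735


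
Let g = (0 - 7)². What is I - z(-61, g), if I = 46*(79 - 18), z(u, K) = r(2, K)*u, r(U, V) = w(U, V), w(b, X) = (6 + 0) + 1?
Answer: 3233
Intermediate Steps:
w(b, X) = 7 (w(b, X) = 6 + 1 = 7)
r(U, V) = 7
g = 49 (g = (-7)² = 49)
z(u, K) = 7*u
I = 2806 (I = 46*61 = 2806)
I - z(-61, g) = 2806 - 7*(-61) = 2806 - 1*(-427) = 2806 + 427 = 3233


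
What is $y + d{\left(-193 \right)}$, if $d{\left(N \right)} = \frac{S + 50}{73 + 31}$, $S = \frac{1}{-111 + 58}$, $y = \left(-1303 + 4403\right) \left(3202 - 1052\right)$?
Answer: $\frac{36737482649}{5512} \approx 6.665 \cdot 10^{6}$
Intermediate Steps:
$y = 6665000$ ($y = 3100 \cdot 2150 = 6665000$)
$S = - \frac{1}{53}$ ($S = \frac{1}{-53} = - \frac{1}{53} \approx -0.018868$)
$d{\left(N \right)} = \frac{2649}{5512}$ ($d{\left(N \right)} = \frac{- \frac{1}{53} + 50}{73 + 31} = \frac{2649}{53 \cdot 104} = \frac{2649}{53} \cdot \frac{1}{104} = \frac{2649}{5512}$)
$y + d{\left(-193 \right)} = 6665000 + \frac{2649}{5512} = \frac{36737482649}{5512}$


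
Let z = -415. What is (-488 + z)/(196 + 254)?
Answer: -301/150 ≈ -2.0067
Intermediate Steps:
(-488 + z)/(196 + 254) = (-488 - 415)/(196 + 254) = -903/450 = -903*1/450 = -301/150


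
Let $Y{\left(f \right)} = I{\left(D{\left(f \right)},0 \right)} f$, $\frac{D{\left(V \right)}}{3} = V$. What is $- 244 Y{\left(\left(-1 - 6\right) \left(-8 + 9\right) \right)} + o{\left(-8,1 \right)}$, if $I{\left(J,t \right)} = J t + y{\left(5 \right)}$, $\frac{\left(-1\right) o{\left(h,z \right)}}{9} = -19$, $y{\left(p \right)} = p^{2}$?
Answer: $42871$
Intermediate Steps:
$D{\left(V \right)} = 3 V$
$o{\left(h,z \right)} = 171$ ($o{\left(h,z \right)} = \left(-9\right) \left(-19\right) = 171$)
$I{\left(J,t \right)} = 25 + J t$ ($I{\left(J,t \right)} = J t + 5^{2} = J t + 25 = 25 + J t$)
$Y{\left(f \right)} = 25 f$ ($Y{\left(f \right)} = \left(25 + 3 f 0\right) f = \left(25 + 0\right) f = 25 f$)
$- 244 Y{\left(\left(-1 - 6\right) \left(-8 + 9\right) \right)} + o{\left(-8,1 \right)} = - 244 \cdot 25 \left(-1 - 6\right) \left(-8 + 9\right) + 171 = - 244 \cdot 25 \left(\left(-7\right) 1\right) + 171 = - 244 \cdot 25 \left(-7\right) + 171 = \left(-244\right) \left(-175\right) + 171 = 42700 + 171 = 42871$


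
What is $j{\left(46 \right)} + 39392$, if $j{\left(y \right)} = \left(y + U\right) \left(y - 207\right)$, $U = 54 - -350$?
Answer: $-33058$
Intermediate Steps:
$U = 404$ ($U = 54 + 350 = 404$)
$j{\left(y \right)} = \left(-207 + y\right) \left(404 + y\right)$ ($j{\left(y \right)} = \left(y + 404\right) \left(y - 207\right) = \left(404 + y\right) \left(-207 + y\right) = \left(-207 + y\right) \left(404 + y\right)$)
$j{\left(46 \right)} + 39392 = \left(-83628 + 46^{2} + 197 \cdot 46\right) + 39392 = \left(-83628 + 2116 + 9062\right) + 39392 = -72450 + 39392 = -33058$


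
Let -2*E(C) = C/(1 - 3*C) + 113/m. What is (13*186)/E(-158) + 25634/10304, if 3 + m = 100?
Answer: -54641448727/9408288 ≈ -5807.8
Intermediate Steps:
m = 97 (m = -3 + 100 = 97)
E(C) = -113/194 - C/(2*(1 - 3*C)) (E(C) = -(C/(1 - 3*C) + 113/97)/2 = -(113/97 + C/(1 - 3*C))/2 = -113/194 - C/(2*(1 - 3*C)))
(13*186)/E(-158) + 25634/10304 = (13*186)/(((113 - 242*(-158))/(194*(-1 + 3*(-158))))) + 25634/10304 = 2418/(((113 + 38236)/(194*(-1 - 474)))) + 25634*(1/10304) = 2418/(((1/194)*38349/(-475))) + 1831/736 = 2418/(((1/194)*(-1/475)*38349)) + 1831/736 = 2418/(-38349/92150) + 1831/736 = 2418*(-92150/38349) + 1831/736 = -74272900/12783 + 1831/736 = -54641448727/9408288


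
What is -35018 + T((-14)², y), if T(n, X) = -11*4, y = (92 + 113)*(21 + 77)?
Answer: -35062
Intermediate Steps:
y = 20090 (y = 205*98 = 20090)
T(n, X) = -44
-35018 + T((-14)², y) = -35018 - 44 = -35062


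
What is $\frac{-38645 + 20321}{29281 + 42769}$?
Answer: $- \frac{9162}{36025} \approx -0.25432$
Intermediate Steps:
$\frac{-38645 + 20321}{29281 + 42769} = - \frac{18324}{72050} = \left(-18324\right) \frac{1}{72050} = - \frac{9162}{36025}$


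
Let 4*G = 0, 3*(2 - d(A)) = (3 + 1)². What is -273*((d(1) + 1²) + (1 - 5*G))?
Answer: 364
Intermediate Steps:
d(A) = -10/3 (d(A) = 2 - (3 + 1)²/3 = 2 - ⅓*4² = 2 - ⅓*16 = 2 - 16/3 = -10/3)
G = 0 (G = (¼)*0 = 0)
-273*((d(1) + 1²) + (1 - 5*G)) = -273*((-10/3 + 1²) + (1 - 5*0)) = -273*((-10/3 + 1) + (1 + 0)) = -273*(-7/3 + 1) = -273*(-4/3) = 364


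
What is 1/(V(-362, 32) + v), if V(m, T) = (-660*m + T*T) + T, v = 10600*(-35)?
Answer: -1/131024 ≈ -7.6322e-6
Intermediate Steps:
v = -371000
V(m, T) = T + T² - 660*m (V(m, T) = (-660*m + T²) + T = (T² - 660*m) + T = T + T² - 660*m)
1/(V(-362, 32) + v) = 1/((32 + 32² - 660*(-362)) - 371000) = 1/((32 + 1024 + 238920) - 371000) = 1/(239976 - 371000) = 1/(-131024) = -1/131024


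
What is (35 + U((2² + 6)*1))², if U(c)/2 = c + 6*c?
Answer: 30625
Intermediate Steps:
U(c) = 14*c (U(c) = 2*(c + 6*c) = 2*(7*c) = 14*c)
(35 + U((2² + 6)*1))² = (35 + 14*((2² + 6)*1))² = (35 + 14*((4 + 6)*1))² = (35 + 14*(10*1))² = (35 + 14*10)² = (35 + 140)² = 175² = 30625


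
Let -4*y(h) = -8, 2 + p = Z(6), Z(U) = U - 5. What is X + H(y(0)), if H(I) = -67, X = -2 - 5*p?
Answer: -64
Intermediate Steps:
Z(U) = -5 + U
p = -1 (p = -2 + (-5 + 6) = -2 + 1 = -1)
y(h) = 2 (y(h) = -¼*(-8) = 2)
X = 3 (X = -2 - 5*(-1) = -2 + 5 = 3)
X + H(y(0)) = 3 - 67 = -64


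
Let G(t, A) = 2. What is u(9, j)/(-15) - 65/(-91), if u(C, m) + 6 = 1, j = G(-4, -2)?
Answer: 22/21 ≈ 1.0476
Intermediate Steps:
j = 2
u(C, m) = -5 (u(C, m) = -6 + 1 = -5)
u(9, j)/(-15) - 65/(-91) = -5/(-15) - 65/(-91) = -5*(-1/15) - 65*(-1/91) = ⅓ + 5/7 = 22/21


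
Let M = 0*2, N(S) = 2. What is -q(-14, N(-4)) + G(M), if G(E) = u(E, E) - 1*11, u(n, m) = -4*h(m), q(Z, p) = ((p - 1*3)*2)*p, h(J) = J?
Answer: -7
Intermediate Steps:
q(Z, p) = p*(-6 + 2*p) (q(Z, p) = ((p - 3)*2)*p = ((-3 + p)*2)*p = (-6 + 2*p)*p = p*(-6 + 2*p))
M = 0
u(n, m) = -4*m
G(E) = -11 - 4*E (G(E) = -4*E - 1*11 = -4*E - 11 = -11 - 4*E)
-q(-14, N(-4)) + G(M) = -2*2*(-3 + 2) + (-11 - 4*0) = -2*2*(-1) + (-11 + 0) = -1*(-4) - 11 = 4 - 11 = -7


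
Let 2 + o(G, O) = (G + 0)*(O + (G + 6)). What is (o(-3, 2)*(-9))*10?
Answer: 1530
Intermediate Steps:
o(G, O) = -2 + G*(6 + G + O) (o(G, O) = -2 + (G + 0)*(O + (G + 6)) = -2 + G*(O + (6 + G)) = -2 + G*(6 + G + O))
(o(-3, 2)*(-9))*10 = ((-2 + (-3)**2 + 6*(-3) - 3*2)*(-9))*10 = ((-2 + 9 - 18 - 6)*(-9))*10 = -17*(-9)*10 = 153*10 = 1530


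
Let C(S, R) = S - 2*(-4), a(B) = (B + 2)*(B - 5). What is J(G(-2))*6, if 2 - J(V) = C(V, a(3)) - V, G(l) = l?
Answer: -36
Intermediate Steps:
a(B) = (-5 + B)*(2 + B) (a(B) = (2 + B)*(-5 + B) = (-5 + B)*(2 + B))
C(S, R) = 8 + S (C(S, R) = S + 8 = 8 + S)
J(V) = -6 (J(V) = 2 - ((8 + V) - V) = 2 - 1*8 = 2 - 8 = -6)
J(G(-2))*6 = -6*6 = -36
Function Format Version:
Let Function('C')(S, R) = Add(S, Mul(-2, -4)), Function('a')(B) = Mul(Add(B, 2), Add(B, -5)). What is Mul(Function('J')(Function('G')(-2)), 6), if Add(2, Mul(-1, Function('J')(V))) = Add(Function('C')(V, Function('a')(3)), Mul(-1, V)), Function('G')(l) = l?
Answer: -36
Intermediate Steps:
Function('a')(B) = Mul(Add(-5, B), Add(2, B)) (Function('a')(B) = Mul(Add(2, B), Add(-5, B)) = Mul(Add(-5, B), Add(2, B)))
Function('C')(S, R) = Add(8, S) (Function('C')(S, R) = Add(S, 8) = Add(8, S))
Function('J')(V) = -6 (Function('J')(V) = Add(2, Mul(-1, Add(Add(8, V), Mul(-1, V)))) = Add(2, Mul(-1, 8)) = Add(2, -8) = -6)
Mul(Function('J')(Function('G')(-2)), 6) = Mul(-6, 6) = -36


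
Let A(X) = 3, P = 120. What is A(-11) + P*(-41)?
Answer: -4917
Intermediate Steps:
A(-11) + P*(-41) = 3 + 120*(-41) = 3 - 4920 = -4917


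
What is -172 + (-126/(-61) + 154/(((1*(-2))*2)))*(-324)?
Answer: 709598/61 ≈ 11633.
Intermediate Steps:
-172 + (-126/(-61) + 154/(((1*(-2))*2)))*(-324) = -172 + (-126*(-1/61) + 154/((-2*2)))*(-324) = -172 + (126/61 + 154/(-4))*(-324) = -172 + (126/61 + 154*(-1/4))*(-324) = -172 + (126/61 - 77/2)*(-324) = -172 - 4445/122*(-324) = -172 + 720090/61 = 709598/61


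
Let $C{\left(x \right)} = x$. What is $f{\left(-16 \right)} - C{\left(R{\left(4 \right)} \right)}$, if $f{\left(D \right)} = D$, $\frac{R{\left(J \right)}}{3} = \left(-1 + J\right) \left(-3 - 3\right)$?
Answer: $38$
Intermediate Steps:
$R{\left(J \right)} = 18 - 18 J$ ($R{\left(J \right)} = 3 \left(-1 + J\right) \left(-3 - 3\right) = 3 \left(-1 + J\right) \left(-6\right) = 3 \left(6 - 6 J\right) = 18 - 18 J$)
$f{\left(-16 \right)} - C{\left(R{\left(4 \right)} \right)} = -16 - \left(18 - 72\right) = -16 - -54 = -16 + 54 = 38$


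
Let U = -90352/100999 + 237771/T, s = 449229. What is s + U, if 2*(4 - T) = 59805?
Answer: 2713036903221485/6039437203 ≈ 4.4922e+5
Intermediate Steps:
T = -59797/2 (T = 4 - ½*59805 = 4 - 59805/2 = -59797/2 ≈ -29899.)
U = -53432045002/6039437203 (U = -90352/100999 + 237771/(-59797/2) = -90352*1/100999 + 237771*(-2/59797) = -90352/100999 - 475542/59797 = -53432045002/6039437203 ≈ -8.8472)
s + U = 449229 - 53432045002/6039437203 = 2713036903221485/6039437203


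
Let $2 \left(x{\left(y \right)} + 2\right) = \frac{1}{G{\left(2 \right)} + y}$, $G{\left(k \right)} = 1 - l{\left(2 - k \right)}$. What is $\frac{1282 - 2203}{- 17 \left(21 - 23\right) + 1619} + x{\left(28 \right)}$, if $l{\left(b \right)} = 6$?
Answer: $- \frac{64263}{25346} \approx -2.5354$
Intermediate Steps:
$G{\left(k \right)} = -5$ ($G{\left(k \right)} = 1 - 6 = -5$)
$x{\left(y \right)} = -2 + \frac{1}{2 \left(-5 + y\right)}$
$\frac{1282 - 2203}{- 17 \left(21 - 23\right) + 1619} + x{\left(28 \right)} = \frac{1282 - 2203}{- 17 \left(21 - 23\right) + 1619} + \frac{21 - 112}{2 \left(-5 + 28\right)} = - \frac{921}{\left(-17\right) \left(-2\right) + 1619} + \frac{21 - 112}{2 \cdot 23} = - \frac{921}{34 + 1619} + \frac{1}{2} \cdot \frac{1}{23} \left(-91\right) = - \frac{921}{1653} - \frac{91}{46} = \left(-921\right) \frac{1}{1653} - \frac{91}{46} = - \frac{307}{551} - \frac{91}{46} = - \frac{64263}{25346}$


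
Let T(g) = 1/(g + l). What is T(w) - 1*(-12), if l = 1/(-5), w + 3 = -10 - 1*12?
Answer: 1507/126 ≈ 11.960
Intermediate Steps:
w = -25 (w = -3 + (-10 - 1*12) = -3 + (-10 - 12) = -3 - 22 = -25)
l = -⅕ ≈ -0.20000
T(g) = 1/(-⅕ + g) (T(g) = 1/(g - ⅕) = 1/(-⅕ + g))
T(w) - 1*(-12) = 5/(-1 + 5*(-25)) - 1*(-12) = 5/(-1 - 125) + 12 = 5/(-126) + 12 = 5*(-1/126) + 12 = -5/126 + 12 = 1507/126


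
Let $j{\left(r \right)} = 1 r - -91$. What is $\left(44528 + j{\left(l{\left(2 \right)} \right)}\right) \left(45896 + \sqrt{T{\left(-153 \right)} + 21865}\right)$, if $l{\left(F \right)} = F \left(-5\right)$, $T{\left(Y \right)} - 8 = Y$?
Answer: $2047374664 + 89218 \sqrt{5430} \approx 2.0539 \cdot 10^{9}$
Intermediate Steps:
$T{\left(Y \right)} = 8 + Y$
$l{\left(F \right)} = - 5 F$
$j{\left(r \right)} = 91 + r$ ($j{\left(r \right)} = r + 91 = 91 + r$)
$\left(44528 + j{\left(l{\left(2 \right)} \right)}\right) \left(45896 + \sqrt{T{\left(-153 \right)} + 21865}\right) = \left(44528 + \left(91 - 10\right)\right) \left(45896 + \sqrt{\left(8 - 153\right) + 21865}\right) = \left(44528 + \left(91 - 10\right)\right) \left(45896 + \sqrt{-145 + 21865}\right) = \left(44528 + 81\right) \left(45896 + \sqrt{21720}\right) = 44609 \left(45896 + 2 \sqrt{5430}\right) = 2047374664 + 89218 \sqrt{5430}$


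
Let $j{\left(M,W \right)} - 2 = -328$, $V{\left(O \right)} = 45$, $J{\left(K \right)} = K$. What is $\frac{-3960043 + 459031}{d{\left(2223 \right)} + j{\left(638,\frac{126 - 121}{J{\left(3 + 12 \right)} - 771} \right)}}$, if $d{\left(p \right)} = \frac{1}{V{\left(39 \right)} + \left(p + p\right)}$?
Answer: $\frac{15723044892}{1464065} \approx 10739.0$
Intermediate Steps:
$d{\left(p \right)} = \frac{1}{45 + 2 p}$ ($d{\left(p \right)} = \frac{1}{45 + \left(p + p\right)} = \frac{1}{45 + 2 p}$)
$j{\left(M,W \right)} = -326$ ($j{\left(M,W \right)} = 2 - 328 = -326$)
$\frac{-3960043 + 459031}{d{\left(2223 \right)} + j{\left(638,\frac{126 - 121}{J{\left(3 + 12 \right)} - 771} \right)}} = \frac{-3960043 + 459031}{\frac{1}{45 + 2 \cdot 2223} - 326} = - \frac{3501012}{\frac{1}{45 + 4446} - 326} = - \frac{3501012}{\frac{1}{4491} - 326} = - \frac{3501012}{- \frac{1464065}{4491}} = \left(-3501012\right) \left(- \frac{4491}{1464065}\right) = \frac{15723044892}{1464065}$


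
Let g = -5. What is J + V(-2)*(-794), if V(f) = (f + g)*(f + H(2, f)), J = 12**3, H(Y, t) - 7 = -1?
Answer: 23960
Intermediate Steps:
H(Y, t) = 6 (H(Y, t) = 7 - 1 = 6)
J = 1728
V(f) = (-5 + f)*(6 + f) (V(f) = (f - 5)*(f + 6) = (-5 + f)*(6 + f))
J + V(-2)*(-794) = 1728 + (-30 - 2 + (-2)**2)*(-794) = 1728 + (-30 - 2 + 4)*(-794) = 1728 - 28*(-794) = 1728 + 22232 = 23960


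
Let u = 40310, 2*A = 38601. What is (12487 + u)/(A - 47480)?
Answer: -105594/56359 ≈ -1.8736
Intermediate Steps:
A = 38601/2 (A = (1/2)*38601 = 38601/2 ≈ 19301.)
(12487 + u)/(A - 47480) = (12487 + 40310)/(38601/2 - 47480) = 52797/(-56359/2) = 52797*(-2/56359) = -105594/56359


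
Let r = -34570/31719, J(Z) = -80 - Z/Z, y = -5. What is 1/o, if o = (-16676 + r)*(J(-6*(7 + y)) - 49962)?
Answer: 10573/8823925622134 ≈ 1.1982e-9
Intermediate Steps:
J(Z) = -81 (J(Z) = -80 - 1*1 = -80 - 1 = -81)
r = -34570/31719 (r = -34570*1/31719 = -34570/31719 ≈ -1.0899)
o = 8823925622134/10573 (o = (-16676 - 34570/31719)*(-81 - 49962) = -528980614/31719*(-50043) = 8823925622134/10573 ≈ 8.3457e+8)
1/o = 1/(8823925622134/10573) = 10573/8823925622134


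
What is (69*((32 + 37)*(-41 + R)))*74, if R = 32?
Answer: -3170826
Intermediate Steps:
(69*((32 + 37)*(-41 + R)))*74 = (69*((32 + 37)*(-41 + 32)))*74 = (69*(69*(-9)))*74 = (69*(-621))*74 = -42849*74 = -3170826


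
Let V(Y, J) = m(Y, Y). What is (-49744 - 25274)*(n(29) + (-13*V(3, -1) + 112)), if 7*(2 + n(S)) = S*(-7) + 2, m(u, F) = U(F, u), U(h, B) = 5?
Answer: -8552052/7 ≈ -1.2217e+6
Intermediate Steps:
m(u, F) = 5
V(Y, J) = 5
n(S) = -12/7 - S (n(S) = -2 + (S*(-7) + 2)/7 = -2 + (-7*S + 2)/7 = -2 + (2 - 7*S)/7 = -2 + (2/7 - S) = -12/7 - S)
(-49744 - 25274)*(n(29) + (-13*V(3, -1) + 112)) = (-49744 - 25274)*((-12/7 - 1*29) + (-13*5 + 112)) = -75018*((-12/7 - 29) + (-65 + 112)) = -75018*(-215/7 + 47) = -75018*114/7 = -8552052/7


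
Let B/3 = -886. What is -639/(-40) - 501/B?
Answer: 286417/17720 ≈ 16.163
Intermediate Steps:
B = -2658 (B = 3*(-886) = -2658)
-639/(-40) - 501/B = -639/(-40) - 501/(-2658) = -639*(-1/40) - 501*(-1/2658) = 639/40 + 167/886 = 286417/17720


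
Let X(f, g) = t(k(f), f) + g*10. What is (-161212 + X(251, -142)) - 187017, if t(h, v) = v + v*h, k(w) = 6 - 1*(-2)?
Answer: -347390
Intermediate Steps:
k(w) = 8 (k(w) = 6 + 2 = 8)
t(h, v) = v + h*v
X(f, g) = 9*f + 10*g (X(f, g) = f*(1 + 8) + g*10 = f*9 + 10*g = 9*f + 10*g)
(-161212 + X(251, -142)) - 187017 = (-161212 + (9*251 + 10*(-142))) - 187017 = (-161212 + (2259 - 1420)) - 187017 = (-161212 + 839) - 187017 = -160373 - 187017 = -347390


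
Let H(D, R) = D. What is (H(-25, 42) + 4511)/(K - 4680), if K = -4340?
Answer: -2243/4510 ≈ -0.49734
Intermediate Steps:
(H(-25, 42) + 4511)/(K - 4680) = (-25 + 4511)/(-4340 - 4680) = 4486/(-9020) = 4486*(-1/9020) = -2243/4510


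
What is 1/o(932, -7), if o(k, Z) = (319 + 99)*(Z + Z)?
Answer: -1/5852 ≈ -0.00017088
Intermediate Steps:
o(k, Z) = 836*Z (o(k, Z) = 418*(2*Z) = 836*Z)
1/o(932, -7) = 1/(836*(-7)) = 1/(-5852) = -1/5852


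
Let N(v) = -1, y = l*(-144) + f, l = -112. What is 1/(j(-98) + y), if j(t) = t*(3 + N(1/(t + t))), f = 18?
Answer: 1/15950 ≈ 6.2696e-5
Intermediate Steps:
y = 16146 (y = -112*(-144) + 18 = 16128 + 18 = 16146)
j(t) = 2*t (j(t) = t*(3 - 1) = t*2 = 2*t)
1/(j(-98) + y) = 1/(2*(-98) + 16146) = 1/(-196 + 16146) = 1/15950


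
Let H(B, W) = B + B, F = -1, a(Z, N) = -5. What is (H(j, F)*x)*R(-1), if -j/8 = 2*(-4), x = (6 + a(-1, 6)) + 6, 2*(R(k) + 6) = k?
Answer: -5824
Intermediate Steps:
R(k) = -6 + k/2
x = 7 (x = (6 - 5) + 6 = 1 + 6 = 7)
j = 64 (j = -16*(-4) = -8*(-8) = 64)
H(B, W) = 2*B
(H(j, F)*x)*R(-1) = ((2*64)*7)*(-6 + (1/2)*(-1)) = (128*7)*(-6 - 1/2) = 896*(-13/2) = -5824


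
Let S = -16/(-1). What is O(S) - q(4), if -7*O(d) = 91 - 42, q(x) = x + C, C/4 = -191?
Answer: 753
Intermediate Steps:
S = 16 (S = -16*(-1) = 16)
C = -764 (C = 4*(-191) = -764)
q(x) = -764 + x (q(x) = x - 764 = -764 + x)
O(d) = -7 (O(d) = -(91 - 42)/7 = -⅐*49 = -7)
O(S) - q(4) = -7 - (-764 + 4) = -7 - 1*(-760) = -7 + 760 = 753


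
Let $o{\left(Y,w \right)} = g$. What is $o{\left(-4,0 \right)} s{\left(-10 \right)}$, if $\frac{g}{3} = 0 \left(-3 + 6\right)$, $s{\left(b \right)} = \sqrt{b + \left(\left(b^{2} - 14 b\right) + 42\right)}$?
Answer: $0$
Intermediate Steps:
$s{\left(b \right)} = \sqrt{42 + b^{2} - 13 b}$ ($s{\left(b \right)} = \sqrt{b + \left(42 + b^{2} - 14 b\right)} = \sqrt{42 + b^{2} - 13 b}$)
$g = 0$ ($g = 3 \cdot 0 \left(-3 + 6\right) = 3 \cdot 0 \cdot 3 = 3 \cdot 0 = 0$)
$o{\left(Y,w \right)} = 0$
$o{\left(-4,0 \right)} s{\left(-10 \right)} = 0 \sqrt{42 + \left(-10\right)^{2} - -130} = 0 \sqrt{42 + 100 + 130} = 0 \sqrt{272} = 0 \cdot 4 \sqrt{17} = 0$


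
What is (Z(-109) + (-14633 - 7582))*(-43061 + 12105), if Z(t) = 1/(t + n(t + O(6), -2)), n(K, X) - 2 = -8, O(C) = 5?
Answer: 79084098056/115 ≈ 6.8769e+8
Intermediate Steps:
n(K, X) = -6 (n(K, X) = 2 - 8 = -6)
Z(t) = 1/(-6 + t) (Z(t) = 1/(t - 6) = 1/(-6 + t))
(Z(-109) + (-14633 - 7582))*(-43061 + 12105) = (1/(-6 - 109) + (-14633 - 7582))*(-43061 + 12105) = (1/(-115) - 22215)*(-30956) = (-1/115 - 22215)*(-30956) = -2554726/115*(-30956) = 79084098056/115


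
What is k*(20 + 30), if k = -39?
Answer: -1950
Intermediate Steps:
k*(20 + 30) = -39*(20 + 30) = -39*50 = -1950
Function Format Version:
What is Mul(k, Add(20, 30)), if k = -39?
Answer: -1950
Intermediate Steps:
Mul(k, Add(20, 30)) = Mul(-39, Add(20, 30)) = Mul(-39, 50) = -1950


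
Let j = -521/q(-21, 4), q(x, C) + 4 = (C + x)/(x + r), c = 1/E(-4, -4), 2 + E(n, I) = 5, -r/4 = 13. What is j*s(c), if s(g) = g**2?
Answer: 38033/2475 ≈ 15.367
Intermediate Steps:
r = -52 (r = -4*13 = -52)
E(n, I) = 3 (E(n, I) = -2 + 5 = 3)
c = 1/3 ≈ 0.33333
q(x, C) = -4 + (C + x)/(-52 + x) (q(x, C) = -4 + (C + x)/(x - 52) = -4 + (C + x)/(-52 + x))
j = 38033/275 (j = -521*(-52 - 21)/(208 + 4 - 3*(-21)) = -521*(-73/(208 + 4 + 63)) = -521/((-1/73*275)) = -521/(-275/73) = -521*(-73/275) = 38033/275 ≈ 138.30)
j*s(c) = 38033*(1/3)**2/275 = (38033/275)*(1/9) = 38033/2475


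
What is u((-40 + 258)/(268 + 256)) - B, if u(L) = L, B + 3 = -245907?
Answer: 64428529/262 ≈ 2.4591e+5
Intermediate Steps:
B = -245910 (B = -3 - 245907 = -245910)
u((-40 + 258)/(268 + 256)) - B = (-40 + 258)/(268 + 256) - 1*(-245910) = 218/524 + 245910 = 218*(1/524) + 245910 = 109/262 + 245910 = 64428529/262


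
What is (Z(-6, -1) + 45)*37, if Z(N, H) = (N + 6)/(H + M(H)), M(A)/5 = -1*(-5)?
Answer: 1665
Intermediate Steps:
M(A) = 25 (M(A) = 5*(-1*(-5)) = 5*5 = 25)
Z(N, H) = (6 + N)/(25 + H) (Z(N, H) = (N + 6)/(H + 25) = (6 + N)/(25 + H))
(Z(-6, -1) + 45)*37 = ((6 - 6)/(25 - 1) + 45)*37 = (0/24 + 45)*37 = ((1/24)*0 + 45)*37 = (0 + 45)*37 = 45*37 = 1665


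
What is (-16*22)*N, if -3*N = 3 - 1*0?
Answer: 352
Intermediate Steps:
N = -1 (N = -(3 - 1*0)/3 = -(3 + 0)/3 = -1/3*3 = -1)
(-16*22)*N = -16*22*(-1) = -352*(-1) = 352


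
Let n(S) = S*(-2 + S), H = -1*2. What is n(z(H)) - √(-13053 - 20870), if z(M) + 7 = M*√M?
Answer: 55 - I*√33923 + 32*I*√2 ≈ 55.0 - 138.93*I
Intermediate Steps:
H = -2
z(M) = -7 + M^(3/2) (z(M) = -7 + M*√M = -7 + M^(3/2))
n(z(H)) - √(-13053 - 20870) = (-7 + (-2)^(3/2))*(-2 + (-7 + (-2)^(3/2))) - √(-13053 - 20870) = (-7 - 2*I*√2)*(-2 + (-7 - 2*I*√2)) - √(-33923) = (-7 - 2*I*√2)*(-9 - 2*I*√2) - I*√33923 = (-9 - 2*I*√2)*(-7 - 2*I*√2) - I*√33923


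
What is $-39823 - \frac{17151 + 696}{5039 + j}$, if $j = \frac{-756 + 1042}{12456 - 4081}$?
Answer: $- \frac{1680756170378}{42201911} \approx -39827.0$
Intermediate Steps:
$j = \frac{286}{8375} \approx 0.034149$
$-39823 - \frac{17151 + 696}{5039 + j} = -39823 - \frac{17151 + 696}{5039 + \frac{286}{8375}} = -39823 - \frac{17847}{\frac{42201911}{8375}} = -39823 - 17847 \cdot \frac{8375}{42201911} = -39823 - \frac{149468625}{42201911} = - \frac{1680756170378}{42201911}$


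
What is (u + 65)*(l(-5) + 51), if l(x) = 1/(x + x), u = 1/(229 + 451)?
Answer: 22498309/6800 ≈ 3308.6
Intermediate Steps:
u = 1/680 ≈ 0.0014706
l(x) = 1/(2*x)
(u + 65)*(l(-5) + 51) = (1/680 + 65)*((½)/(-5) + 51) = 44201*((½)*(-⅕) + 51)/680 = 44201*(-⅒ + 51)/680 = (44201/680)*(509/10) = 22498309/6800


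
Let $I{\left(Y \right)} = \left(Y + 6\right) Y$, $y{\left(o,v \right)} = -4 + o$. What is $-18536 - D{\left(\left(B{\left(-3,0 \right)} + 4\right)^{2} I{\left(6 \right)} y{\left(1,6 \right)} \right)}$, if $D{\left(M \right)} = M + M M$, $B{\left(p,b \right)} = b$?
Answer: $-11959016$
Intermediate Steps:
$I{\left(Y \right)} = Y \left(6 + Y\right)$ ($I{\left(Y \right)} = \left(6 + Y\right) Y = Y \left(6 + Y\right)$)
$D{\left(M \right)} = M + M^{2}$
$-18536 - D{\left(\left(B{\left(-3,0 \right)} + 4\right)^{2} I{\left(6 \right)} y{\left(1,6 \right)} \right)} = -18536 - \left(0 + 4\right)^{2} \cdot 6 \left(6 + 6\right) \left(-4 + 1\right) \left(1 + \left(0 + 4\right)^{2} \cdot 6 \left(6 + 6\right) \left(-4 + 1\right)\right) = -18536 - 4^{2} \cdot 6 \cdot 12 \left(-3\right) \left(1 + 4^{2} \cdot 6 \cdot 12 \left(-3\right)\right) = -18536 - 16 \cdot 72 \left(-3\right) \left(1 + 16 \cdot 72 \left(-3\right)\right) = -18536 - 1152 \left(-3\right) \left(1 + 1152 \left(-3\right)\right) = -18536 - - 3456 \left(1 - 3456\right) = -18536 - \left(-3456\right) \left(-3455\right) = -18536 - 11940480 = -11959016$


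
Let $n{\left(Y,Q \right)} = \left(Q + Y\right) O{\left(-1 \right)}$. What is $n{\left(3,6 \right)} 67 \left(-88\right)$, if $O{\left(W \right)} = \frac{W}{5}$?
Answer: $\frac{53064}{5} \approx 10613.0$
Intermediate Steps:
$O{\left(W \right)} = \frac{W}{5}$ ($O{\left(W \right)} = W \frac{1}{5} = \frac{W}{5}$)
$n{\left(Y,Q \right)} = - \frac{Q}{5} - \frac{Y}{5}$ ($n{\left(Y,Q \right)} = \left(Q + Y\right) \frac{1}{5} \left(-1\right) = \left(Q + Y\right) \left(- \frac{1}{5}\right) = - \frac{Q}{5} - \frac{Y}{5}$)
$n{\left(3,6 \right)} 67 \left(-88\right) = \left(\left(- \frac{1}{5}\right) 6 - \frac{3}{5}\right) 67 \left(-88\right) = \left(- \frac{6}{5} - \frac{3}{5}\right) 67 \left(-88\right) = \left(- \frac{9}{5}\right) 67 \left(-88\right) = \left(- \frac{603}{5}\right) \left(-88\right) = \frac{53064}{5}$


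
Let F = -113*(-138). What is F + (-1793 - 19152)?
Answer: -5351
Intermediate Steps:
F = 15594
F + (-1793 - 19152) = 15594 + (-1793 - 19152) = 15594 - 20945 = -5351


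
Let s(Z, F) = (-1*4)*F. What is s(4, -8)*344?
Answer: 11008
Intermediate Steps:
s(Z, F) = -4*F
s(4, -8)*344 = -4*(-8)*344 = 32*344 = 11008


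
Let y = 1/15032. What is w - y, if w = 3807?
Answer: 57226823/15032 ≈ 3807.0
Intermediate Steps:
y = 1/15032 ≈ 6.6525e-5
w - y = 3807 - 1*1/15032 = 3807 - 1/15032 = 57226823/15032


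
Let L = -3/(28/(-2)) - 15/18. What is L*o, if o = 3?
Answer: -13/7 ≈ -1.8571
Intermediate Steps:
L = -13/21 (L = -3/(28*(-1/2)) - 15*1/18 = -3/(-14) - 5/6 = -3*(-1/14) - 5/6 = 3/14 - 5/6 = -13/21 ≈ -0.61905)
L*o = -13/21*3 = -13/7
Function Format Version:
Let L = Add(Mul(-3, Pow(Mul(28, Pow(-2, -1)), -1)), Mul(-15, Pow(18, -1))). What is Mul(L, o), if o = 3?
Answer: Rational(-13, 7) ≈ -1.8571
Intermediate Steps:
L = Rational(-13, 21) (L = Add(Mul(-3, Pow(Mul(28, Rational(-1, 2)), -1)), Mul(-15, Rational(1, 18))) = Add(Mul(-3, Pow(-14, -1)), Rational(-5, 6)) = Add(Mul(-3, Rational(-1, 14)), Rational(-5, 6)) = Add(Rational(3, 14), Rational(-5, 6)) = Rational(-13, 21) ≈ -0.61905)
Mul(L, o) = Mul(Rational(-13, 21), 3) = Rational(-13, 7)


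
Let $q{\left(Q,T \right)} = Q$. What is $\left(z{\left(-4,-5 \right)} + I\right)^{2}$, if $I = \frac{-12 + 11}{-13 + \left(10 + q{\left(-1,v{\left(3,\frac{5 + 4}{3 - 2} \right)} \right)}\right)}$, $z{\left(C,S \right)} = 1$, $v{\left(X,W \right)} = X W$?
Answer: $\frac{25}{16} \approx 1.5625$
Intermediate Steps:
$v{\left(X,W \right)} = W X$
$I = \frac{1}{4}$ ($I = \frac{-12 + 11}{-13 + \left(10 - 1\right)} = - \frac{1}{-13 + 9} = - \frac{1}{-4} = \left(-1\right) \left(- \frac{1}{4}\right) = \frac{1}{4} \approx 0.25$)
$\left(z{\left(-4,-5 \right)} + I\right)^{2} = \left(1 + \frac{1}{4}\right)^{2} = \left(\frac{5}{4}\right)^{2} = \frac{25}{16}$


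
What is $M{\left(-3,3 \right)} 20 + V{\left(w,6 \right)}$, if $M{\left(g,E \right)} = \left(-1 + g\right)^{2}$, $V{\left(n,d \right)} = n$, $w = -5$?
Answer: $315$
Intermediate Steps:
$M{\left(-3,3 \right)} 20 + V{\left(w,6 \right)} = \left(-1 - 3\right)^{2} \cdot 20 - 5 = \left(-4\right)^{2} \cdot 20 - 5 = 16 \cdot 20 - 5 = 320 - 5 = 315$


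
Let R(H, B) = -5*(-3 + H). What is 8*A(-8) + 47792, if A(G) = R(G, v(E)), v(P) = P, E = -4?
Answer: 48232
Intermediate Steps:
R(H, B) = 15 - 5*H
A(G) = 15 - 5*G
8*A(-8) + 47792 = 8*(15 - 5*(-8)) + 47792 = 8*(15 + 40) + 47792 = 8*55 + 47792 = 440 + 47792 = 48232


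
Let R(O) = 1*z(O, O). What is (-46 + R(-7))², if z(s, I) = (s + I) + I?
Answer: 4489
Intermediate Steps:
z(s, I) = s + 2*I (z(s, I) = (I + s) + I = s + 2*I)
R(O) = 3*O (R(O) = 1*(O + 2*O) = 1*(3*O) = 3*O)
(-46 + R(-7))² = (-46 + 3*(-7))² = (-46 - 21)² = (-67)² = 4489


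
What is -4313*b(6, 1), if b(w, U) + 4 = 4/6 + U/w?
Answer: 81947/6 ≈ 13658.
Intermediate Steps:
b(w, U) = -10/3 + U/w (b(w, U) = -4 + (4/6 + U/w) = -4 + (4*(⅙) + U/w) = -4 + (⅔ + U/w) = -10/3 + U/w)
-4313*b(6, 1) = -4313*(-10/3 + 1/6) = -4313*(-10/3 + 1*(⅙)) = -4313*(-10/3 + ⅙) = -4313*(-19/6) = 81947/6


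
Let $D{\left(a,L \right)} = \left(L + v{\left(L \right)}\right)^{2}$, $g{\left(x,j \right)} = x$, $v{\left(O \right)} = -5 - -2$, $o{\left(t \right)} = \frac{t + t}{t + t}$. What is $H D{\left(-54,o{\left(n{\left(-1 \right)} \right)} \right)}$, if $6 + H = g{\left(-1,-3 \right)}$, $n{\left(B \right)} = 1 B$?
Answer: $-28$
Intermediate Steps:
$n{\left(B \right)} = B$
$o{\left(t \right)} = 1$ ($o{\left(t \right)} = \frac{2 t}{2 t} = 2 t \frac{1}{2 t} = 1$)
$v{\left(O \right)} = -3$ ($v{\left(O \right)} = -5 + 2 = -3$)
$D{\left(a,L \right)} = \left(-3 + L\right)^{2}$ ($D{\left(a,L \right)} = \left(L - 3\right)^{2} = \left(-3 + L\right)^{2}$)
$H = -7$ ($H = -6 - 1 = -7$)
$H D{\left(-54,o{\left(n{\left(-1 \right)} \right)} \right)} = - 7 \left(-3 + 1\right)^{2} = - 7 \left(-2\right)^{2} = \left(-7\right) 4 = -28$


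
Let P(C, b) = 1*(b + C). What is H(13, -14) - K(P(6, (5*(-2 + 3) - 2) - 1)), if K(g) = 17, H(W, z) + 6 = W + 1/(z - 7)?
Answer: -211/21 ≈ -10.048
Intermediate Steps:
P(C, b) = C + b (P(C, b) = 1*(C + b) = C + b)
H(W, z) = -6 + W + 1/(-7 + z) (H(W, z) = -6 + (W + 1/(z - 7)) = -6 + (W + 1/(-7 + z)) = -6 + W + 1/(-7 + z))
H(13, -14) - K(P(6, (5*(-2 + 3) - 2) - 1)) = (43 - 7*13 - 6*(-14) + 13*(-14))/(-7 - 14) - 1*17 = (43 - 91 + 84 - 182)/(-21) - 17 = -1/21*(-146) - 17 = 146/21 - 17 = -211/21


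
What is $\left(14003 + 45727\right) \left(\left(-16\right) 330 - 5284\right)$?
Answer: $-630987720$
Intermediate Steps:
$\left(14003 + 45727\right) \left(\left(-16\right) 330 - 5284\right) = 59730 \left(-5280 - 5284\right) = 59730 \left(-10564\right) = -630987720$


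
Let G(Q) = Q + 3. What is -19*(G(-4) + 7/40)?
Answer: 627/40 ≈ 15.675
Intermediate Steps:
G(Q) = 3 + Q
-19*(G(-4) + 7/40) = -19*((3 - 4) + 7/40) = -19*(-1 + 7*(1/40)) = -19*(-1 + 7/40) = -19*(-33/40) = 627/40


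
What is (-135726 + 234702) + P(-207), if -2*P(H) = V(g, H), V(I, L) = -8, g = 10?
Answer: 98980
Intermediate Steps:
P(H) = 4 (P(H) = -1/2*(-8) = 4)
(-135726 + 234702) + P(-207) = (-135726 + 234702) + 4 = 98976 + 4 = 98980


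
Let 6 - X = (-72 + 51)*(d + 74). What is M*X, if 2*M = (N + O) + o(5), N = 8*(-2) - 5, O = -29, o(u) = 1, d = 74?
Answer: -76293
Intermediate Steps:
N = -21 (N = -16 - 5 = -21)
X = 3114 (X = 6 - (-72 + 51)*(74 + 74) = 6 - (-21)*148 = 6 - 1*(-3108) = 6 + 3108 = 3114)
M = -49/2 (M = ((-21 - 29) + 1)/2 = (-50 + 1)/2 = (1/2)*(-49) = -49/2 ≈ -24.500)
M*X = -49/2*3114 = -76293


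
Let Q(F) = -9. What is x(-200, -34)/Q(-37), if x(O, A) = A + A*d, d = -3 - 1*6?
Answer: -272/9 ≈ -30.222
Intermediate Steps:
d = -9 (d = -3 - 6 = -9)
x(O, A) = -8*A (x(O, A) = A + A*(-9) = A - 9*A = -8*A)
x(-200, -34)/Q(-37) = -8*(-34)/(-9) = 272*(-1/9) = -272/9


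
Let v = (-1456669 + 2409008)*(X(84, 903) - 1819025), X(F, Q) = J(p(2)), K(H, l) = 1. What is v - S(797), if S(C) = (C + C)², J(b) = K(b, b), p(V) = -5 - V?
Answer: -1732330037972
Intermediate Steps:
J(b) = 1
X(F, Q) = 1
S(C) = 4*C² (S(C) = (2*C)² = 4*C²)
v = -1732327497136 (v = (-1456669 + 2409008)*(1 - 1819025) = 952339*(-1819024) = -1732327497136)
v - S(797) = -1732327497136 - 4*797² = -1732327497136 - 4*635209 = -1732327497136 - 1*2540836 = -1732327497136 - 2540836 = -1732330037972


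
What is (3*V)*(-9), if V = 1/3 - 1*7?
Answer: 180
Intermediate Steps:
V = -20/3 (V = ⅓ - 7 = -20/3 ≈ -6.6667)
(3*V)*(-9) = (3*(-20/3))*(-9) = -20*(-9) = 180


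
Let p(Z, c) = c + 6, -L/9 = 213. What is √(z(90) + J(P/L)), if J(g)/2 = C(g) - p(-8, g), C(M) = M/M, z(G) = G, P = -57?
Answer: √3626822/213 ≈ 8.9409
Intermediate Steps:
L = -1917 (L = -9*213 = -1917)
p(Z, c) = 6 + c
C(M) = 1
J(g) = -10 - 2*g (J(g) = 2*(1 - (6 + g)) = 2*(1 + (-6 - g)) = 2*(-5 - g) = -10 - 2*g)
√(z(90) + J(P/L)) = √(90 + (-10 - (-114)/(-1917))) = √(90 + (-10 - (-114)*(-1)/1917)) = √(90 + (-10 - 2*19/639)) = √(90 + (-10 - 38/639)) = √(90 - 6428/639) = √(51082/639) = √3626822/213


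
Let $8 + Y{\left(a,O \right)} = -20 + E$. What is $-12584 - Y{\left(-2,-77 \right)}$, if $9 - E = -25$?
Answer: $-12590$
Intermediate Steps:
$E = 34$ ($E = 9 - -25 = 9 + 25 = 34$)
$Y{\left(a,O \right)} = 6$ ($Y{\left(a,O \right)} = -8 + \left(-20 + 34\right) = -8 + 14 = 6$)
$-12584 - Y{\left(-2,-77 \right)} = -12584 - 6 = -12590$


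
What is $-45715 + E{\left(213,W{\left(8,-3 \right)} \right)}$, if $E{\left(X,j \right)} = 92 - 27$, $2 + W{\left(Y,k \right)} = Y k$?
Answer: $-45650$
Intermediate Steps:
$W{\left(Y,k \right)} = -2 + Y k$
$E{\left(X,j \right)} = 65$
$-45715 + E{\left(213,W{\left(8,-3 \right)} \right)} = -45715 + 65 = -45650$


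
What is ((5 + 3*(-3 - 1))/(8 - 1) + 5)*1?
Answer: 4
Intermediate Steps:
((5 + 3*(-3 - 1))/(8 - 1) + 5)*1 = ((5 + 3*(-4))/7 + 5)*1 = ((5 - 12)*(⅐) + 5)*1 = (-7*⅐ + 5)*1 = (-1 + 5)*1 = 4*1 = 4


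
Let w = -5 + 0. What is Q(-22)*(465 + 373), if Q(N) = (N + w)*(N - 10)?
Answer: 724032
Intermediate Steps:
w = -5
Q(N) = (-10 + N)*(-5 + N) (Q(N) = (N - 5)*(N - 10) = (-5 + N)*(-10 + N) = (-10 + N)*(-5 + N))
Q(-22)*(465 + 373) = (50 + (-22)² - 15*(-22))*(465 + 373) = (50 + 484 + 330)*838 = 864*838 = 724032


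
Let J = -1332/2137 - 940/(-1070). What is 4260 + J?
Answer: 974145694/228659 ≈ 4260.3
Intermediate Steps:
J = 58354/228659 (J = -1332*1/2137 - 940*(-1/1070) = -1332/2137 + 94/107 = 58354/228659 ≈ 0.25520)
4260 + J = 4260 + 58354/228659 = 974145694/228659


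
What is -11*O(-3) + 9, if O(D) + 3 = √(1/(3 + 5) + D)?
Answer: 42 - 11*I*√46/4 ≈ 42.0 - 18.651*I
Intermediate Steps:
O(D) = -3 + √(⅛ + D) (O(D) = -3 + √(1/(3 + 5) + D) = -3 + √(1/8 + D) = -3 + √(⅛ + D))
-11*O(-3) + 9 = -11*(-3 + √(2 + 16*(-3))/4) + 9 = -11*(-3 + √(2 - 48)/4) + 9 = -11*(-3 + √(-46)/4) + 9 = -11*(-3 + (I*√46)/4) + 9 = -11*(-3 + I*√46/4) + 9 = (33 - 11*I*√46/4) + 9 = 42 - 11*I*√46/4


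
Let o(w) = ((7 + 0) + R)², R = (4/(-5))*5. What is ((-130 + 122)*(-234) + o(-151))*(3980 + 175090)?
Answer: 336830670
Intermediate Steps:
R = -4 (R = (4*(-⅕))*5 = -⅘*5 = -4)
o(w) = 9 (o(w) = ((7 + 0) - 4)² = (7 - 4)² = 3² = 9)
((-130 + 122)*(-234) + o(-151))*(3980 + 175090) = ((-130 + 122)*(-234) + 9)*(3980 + 175090) = (-8*(-234) + 9)*179070 = (1872 + 9)*179070 = 1881*179070 = 336830670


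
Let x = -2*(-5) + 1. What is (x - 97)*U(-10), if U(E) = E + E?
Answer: 1720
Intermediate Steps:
U(E) = 2*E
x = 11 (x = 10 + 1 = 11)
(x - 97)*U(-10) = (11 - 97)*(2*(-10)) = -86*(-20) = 1720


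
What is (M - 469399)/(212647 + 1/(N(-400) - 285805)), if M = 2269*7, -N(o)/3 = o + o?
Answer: -21421450330/10044203839 ≈ -2.1327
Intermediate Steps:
N(o) = -6*o (N(o) = -3*(o + o) = -6*o)
M = 15883
(M - 469399)/(212647 + 1/(N(-400) - 285805)) = (15883 - 469399)/(212647 + 1/(-6*(-400) - 285805)) = -453516/(212647 + 1/(2400 - 285805)) = -453516/(212647 + 1/(-283405)) = -453516/(212647 - 1/283405) = -453516/60265223034/283405 = -453516*283405/60265223034 = -21421450330/10044203839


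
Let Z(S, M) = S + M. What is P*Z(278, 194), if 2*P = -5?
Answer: -1180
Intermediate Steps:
Z(S, M) = M + S
P = -5/2 (P = (½)*(-5) = -5/2 ≈ -2.5000)
P*Z(278, 194) = -5*(194 + 278)/2 = -5/2*472 = -1180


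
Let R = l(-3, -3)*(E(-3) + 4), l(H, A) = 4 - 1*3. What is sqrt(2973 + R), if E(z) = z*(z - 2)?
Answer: 4*sqrt(187) ≈ 54.699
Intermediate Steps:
l(H, A) = 1 (l(H, A) = 4 - 3 = 1)
E(z) = z*(-2 + z)
R = 19 (R = 1*(-3*(-2 - 3) + 4) = 1*(-3*(-5) + 4) = 1*(15 + 4) = 1*19 = 19)
sqrt(2973 + R) = sqrt(2973 + 19) = sqrt(2992) = 4*sqrt(187)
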